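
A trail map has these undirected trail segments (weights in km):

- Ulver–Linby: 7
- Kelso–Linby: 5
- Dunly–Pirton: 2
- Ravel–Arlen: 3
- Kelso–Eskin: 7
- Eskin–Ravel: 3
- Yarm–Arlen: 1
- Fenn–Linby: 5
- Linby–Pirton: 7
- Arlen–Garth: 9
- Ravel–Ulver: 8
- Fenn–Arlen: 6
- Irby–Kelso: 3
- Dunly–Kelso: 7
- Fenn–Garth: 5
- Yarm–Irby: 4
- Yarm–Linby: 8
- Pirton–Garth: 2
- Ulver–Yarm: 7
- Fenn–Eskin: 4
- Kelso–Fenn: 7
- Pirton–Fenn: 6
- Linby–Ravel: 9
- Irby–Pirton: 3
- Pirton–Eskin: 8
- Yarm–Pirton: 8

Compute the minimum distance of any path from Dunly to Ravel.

Candidate routes:
Dunly–Pirton–Irby–Yarm–Arlen–Ravel: 2+3+4+1+3 = 13
Dunly–Pirton–Yarm–Arlen–Ravel: 2+8+1+3 = 14
The minimum is 13 km via Dunly–Pirton–Irby–Yarm–Arlen–Ravel.

13 km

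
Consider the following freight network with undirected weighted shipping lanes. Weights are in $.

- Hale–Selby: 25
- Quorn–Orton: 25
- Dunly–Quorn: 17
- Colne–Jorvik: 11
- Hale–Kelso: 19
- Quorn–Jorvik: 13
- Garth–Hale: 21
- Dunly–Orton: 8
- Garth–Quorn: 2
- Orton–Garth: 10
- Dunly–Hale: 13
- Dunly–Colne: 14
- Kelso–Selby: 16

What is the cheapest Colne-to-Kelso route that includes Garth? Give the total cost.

Shortest Colne→Garth: Colne → Jorvik → Quorn → Garth = 26
Best Garth to Kelso: Garth → Hale → Kelso costing 40
Total via Garth: 26 + 40 = $66.

$66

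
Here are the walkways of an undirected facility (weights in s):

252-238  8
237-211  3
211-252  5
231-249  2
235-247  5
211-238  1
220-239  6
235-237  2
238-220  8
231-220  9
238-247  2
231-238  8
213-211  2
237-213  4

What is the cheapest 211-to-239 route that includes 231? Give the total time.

Best 211 to 231: 211 → 238 → 231 costing 9
Shortest 231→239: 231 → 220 → 239 = 15
Total via 231: 9 + 15 = 24 s.

24 s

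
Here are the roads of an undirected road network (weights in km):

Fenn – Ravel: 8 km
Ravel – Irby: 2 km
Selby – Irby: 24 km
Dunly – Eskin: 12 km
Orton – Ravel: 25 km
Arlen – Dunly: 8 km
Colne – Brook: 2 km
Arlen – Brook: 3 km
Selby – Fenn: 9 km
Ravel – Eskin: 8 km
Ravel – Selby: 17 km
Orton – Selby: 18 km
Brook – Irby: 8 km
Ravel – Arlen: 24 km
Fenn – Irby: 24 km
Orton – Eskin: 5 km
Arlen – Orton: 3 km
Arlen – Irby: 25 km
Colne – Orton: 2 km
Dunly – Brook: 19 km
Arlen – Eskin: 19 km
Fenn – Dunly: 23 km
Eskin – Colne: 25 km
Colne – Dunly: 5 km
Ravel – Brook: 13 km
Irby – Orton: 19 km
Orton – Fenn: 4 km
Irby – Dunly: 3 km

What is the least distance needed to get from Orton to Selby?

Shortest distances from Orton:
Orton: 0
Colne: 2  (via Orton)
Arlen: 3  (via Orton)
Brook: 4  (via Colne)
Fenn: 4  (via Orton)
Eskin: 5  (via Orton)
Dunly: 7  (via Colne)
Irby: 10  (via Dunly)
Ravel: 12  (via Fenn)
Selby: 13  (via Fenn)
Shortest route: Orton–Fenn–Selby = 13 km.

13 km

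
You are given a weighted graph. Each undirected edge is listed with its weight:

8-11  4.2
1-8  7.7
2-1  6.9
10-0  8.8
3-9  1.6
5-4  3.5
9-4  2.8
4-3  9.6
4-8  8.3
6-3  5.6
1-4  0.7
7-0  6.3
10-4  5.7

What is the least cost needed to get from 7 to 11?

Compare a few routes:
7–0–10–4–1–8–11: 6.3+8.8+5.7+0.7+7.7+4.2 = 33.4
7–0–10–4–8–11: 6.3+8.8+5.7+8.3+4.2 = 33.3
The minimum is 33.3 via 7–0–10–4–8–11.

33.3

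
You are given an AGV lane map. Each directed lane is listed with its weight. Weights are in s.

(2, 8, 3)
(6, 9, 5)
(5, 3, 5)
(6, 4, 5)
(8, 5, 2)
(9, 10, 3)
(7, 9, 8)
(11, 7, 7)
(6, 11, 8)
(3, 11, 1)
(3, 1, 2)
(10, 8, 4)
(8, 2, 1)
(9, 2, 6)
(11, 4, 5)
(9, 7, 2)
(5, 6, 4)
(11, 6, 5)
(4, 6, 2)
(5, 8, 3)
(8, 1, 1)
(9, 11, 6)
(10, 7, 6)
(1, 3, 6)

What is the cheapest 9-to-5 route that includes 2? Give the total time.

11 s

Best 9 to 2: 9 → 2 costing 6
Shortest 2→5: 2 → 8 → 5 = 5
Total via 2: 6 + 5 = 11 s.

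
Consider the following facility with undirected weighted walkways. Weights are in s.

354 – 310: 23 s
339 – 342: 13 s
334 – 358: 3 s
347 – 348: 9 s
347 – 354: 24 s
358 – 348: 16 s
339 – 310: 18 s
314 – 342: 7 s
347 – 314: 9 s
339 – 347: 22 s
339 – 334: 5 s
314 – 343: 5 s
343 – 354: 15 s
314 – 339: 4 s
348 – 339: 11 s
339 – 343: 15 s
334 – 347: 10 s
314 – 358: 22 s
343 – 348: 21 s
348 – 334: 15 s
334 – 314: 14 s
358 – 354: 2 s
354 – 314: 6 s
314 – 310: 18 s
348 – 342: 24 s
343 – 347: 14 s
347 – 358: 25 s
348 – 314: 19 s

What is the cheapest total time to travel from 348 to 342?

22 s

Shortest distances from 348:
348: 0
347: 9  (via 348)
339: 11  (via 348)
334: 15  (via 348)
314: 15  (via 339)
358: 16  (via 348)
354: 18  (via 358)
343: 20  (via 314)
342: 22  (via 314)
Shortest route: 348 → 339 → 314 → 342 = 22 s.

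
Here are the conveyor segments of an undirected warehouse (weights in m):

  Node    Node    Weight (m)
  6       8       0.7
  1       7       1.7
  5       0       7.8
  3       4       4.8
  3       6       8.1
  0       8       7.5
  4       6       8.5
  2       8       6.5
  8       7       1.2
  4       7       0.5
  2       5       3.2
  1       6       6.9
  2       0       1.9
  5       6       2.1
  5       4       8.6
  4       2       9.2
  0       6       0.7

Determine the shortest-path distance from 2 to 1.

6.2 m

Enumerating some paths:
2 → 0 → 6 → 8 → 7 → 1: 1.9+0.7+0.7+1.2+1.7 = 6.2
2 → 5 → 6 → 8 → 7 → 1: 3.2+2.1+0.7+1.2+1.7 = 8.9
Cheapest is 2 → 0 → 6 → 8 → 7 → 1 at 6.2 m.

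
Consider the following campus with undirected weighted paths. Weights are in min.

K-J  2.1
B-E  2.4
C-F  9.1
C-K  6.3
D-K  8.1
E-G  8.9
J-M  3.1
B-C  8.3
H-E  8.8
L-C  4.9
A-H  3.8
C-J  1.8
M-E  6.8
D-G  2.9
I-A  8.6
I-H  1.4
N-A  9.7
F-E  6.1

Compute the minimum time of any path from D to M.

13.3 min

Running Dijkstra from D:
D: 0
G: 2.9  (via D)
K: 8.1  (via D)
J: 10.2  (via K)
E: 11.8  (via G)
C: 12  (via J)
M: 13.3  (via J)
Shortest route: D–K–J–M = 13.3 min.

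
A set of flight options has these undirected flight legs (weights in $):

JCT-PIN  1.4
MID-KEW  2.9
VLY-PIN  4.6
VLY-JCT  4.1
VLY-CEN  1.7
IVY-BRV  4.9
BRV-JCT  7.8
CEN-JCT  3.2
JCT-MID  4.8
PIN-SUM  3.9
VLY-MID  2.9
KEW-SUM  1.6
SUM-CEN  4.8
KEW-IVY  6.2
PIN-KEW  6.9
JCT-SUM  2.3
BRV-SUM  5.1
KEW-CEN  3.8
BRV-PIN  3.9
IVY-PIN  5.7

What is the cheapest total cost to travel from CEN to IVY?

Shortest distances from CEN:
CEN: 0
VLY: 1.7  (via CEN)
JCT: 3.2  (via CEN)
KEW: 3.8  (via CEN)
MID: 4.6  (via VLY)
PIN: 4.6  (via JCT)
SUM: 4.8  (via CEN)
BRV: 8.5  (via PIN)
IVY: 10  (via KEW)
Shortest route: CEN → KEW → IVY = $10.

$10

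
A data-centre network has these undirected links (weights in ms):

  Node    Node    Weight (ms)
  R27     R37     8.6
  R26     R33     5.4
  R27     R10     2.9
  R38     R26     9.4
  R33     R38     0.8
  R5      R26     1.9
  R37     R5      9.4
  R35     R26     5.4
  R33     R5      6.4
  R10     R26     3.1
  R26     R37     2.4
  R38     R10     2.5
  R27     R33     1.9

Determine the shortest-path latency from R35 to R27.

11.4 ms

Shortest distances from R35:
R35: 0
R26: 5.4  (via R35)
R5: 7.3  (via R26)
R37: 7.8  (via R26)
R10: 8.5  (via R26)
R33: 10.8  (via R26)
R38: 11  (via R10)
R27: 11.4  (via R10)
Shortest route: R35–R26–R10–R27 = 11.4 ms.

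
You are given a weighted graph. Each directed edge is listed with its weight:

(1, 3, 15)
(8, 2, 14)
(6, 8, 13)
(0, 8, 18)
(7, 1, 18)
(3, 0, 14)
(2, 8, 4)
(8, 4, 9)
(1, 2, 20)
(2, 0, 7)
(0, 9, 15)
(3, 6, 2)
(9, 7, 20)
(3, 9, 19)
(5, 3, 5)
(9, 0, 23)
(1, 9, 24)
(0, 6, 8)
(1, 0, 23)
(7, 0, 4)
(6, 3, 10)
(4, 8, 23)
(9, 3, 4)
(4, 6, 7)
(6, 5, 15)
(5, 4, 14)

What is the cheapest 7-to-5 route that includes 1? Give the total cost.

Shortest 7→1: 7–1 = 18
Best 1 to 5: 1–3–6–5 costing 32
Total via 1: 18 + 32 = 50.

50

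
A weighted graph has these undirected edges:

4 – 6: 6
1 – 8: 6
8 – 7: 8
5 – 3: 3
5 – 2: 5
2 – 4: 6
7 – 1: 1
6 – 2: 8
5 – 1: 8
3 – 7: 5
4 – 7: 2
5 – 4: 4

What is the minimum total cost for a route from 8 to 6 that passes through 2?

Shortest 8→2: 8 → 1 → 7 → 4 → 2 = 15
Best 2 to 6: 2 → 6 costing 8
Total via 2: 15 + 8 = 23.

23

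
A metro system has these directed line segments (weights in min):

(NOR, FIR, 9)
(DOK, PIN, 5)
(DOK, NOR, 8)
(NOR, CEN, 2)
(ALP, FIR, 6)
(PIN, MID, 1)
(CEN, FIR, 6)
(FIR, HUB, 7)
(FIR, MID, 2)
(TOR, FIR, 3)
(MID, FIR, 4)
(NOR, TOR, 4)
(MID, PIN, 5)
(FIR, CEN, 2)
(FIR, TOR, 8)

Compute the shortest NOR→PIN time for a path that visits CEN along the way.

Shortest NOR→CEN: NOR–CEN = 2
Shortest CEN→PIN: CEN–FIR–MID–PIN = 13
Total via CEN: 2 + 13 = 15 min.

15 min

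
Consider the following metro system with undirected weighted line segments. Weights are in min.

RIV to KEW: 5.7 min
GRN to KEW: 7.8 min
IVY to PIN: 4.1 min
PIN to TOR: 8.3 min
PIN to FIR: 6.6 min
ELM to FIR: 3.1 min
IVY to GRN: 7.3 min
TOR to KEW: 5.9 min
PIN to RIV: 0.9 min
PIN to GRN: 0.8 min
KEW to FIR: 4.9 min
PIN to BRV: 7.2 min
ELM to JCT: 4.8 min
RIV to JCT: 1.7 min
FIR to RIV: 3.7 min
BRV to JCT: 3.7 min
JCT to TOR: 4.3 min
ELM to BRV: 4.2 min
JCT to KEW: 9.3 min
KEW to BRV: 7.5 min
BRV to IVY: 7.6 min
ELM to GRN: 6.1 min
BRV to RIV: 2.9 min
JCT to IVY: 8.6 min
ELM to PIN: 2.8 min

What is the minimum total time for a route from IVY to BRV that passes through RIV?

7.9 min

Shortest IVY→RIV: IVY → PIN → RIV = 5
Best RIV to BRV: RIV → BRV costing 2.9
Total via RIV: 5 + 2.9 = 7.9 min.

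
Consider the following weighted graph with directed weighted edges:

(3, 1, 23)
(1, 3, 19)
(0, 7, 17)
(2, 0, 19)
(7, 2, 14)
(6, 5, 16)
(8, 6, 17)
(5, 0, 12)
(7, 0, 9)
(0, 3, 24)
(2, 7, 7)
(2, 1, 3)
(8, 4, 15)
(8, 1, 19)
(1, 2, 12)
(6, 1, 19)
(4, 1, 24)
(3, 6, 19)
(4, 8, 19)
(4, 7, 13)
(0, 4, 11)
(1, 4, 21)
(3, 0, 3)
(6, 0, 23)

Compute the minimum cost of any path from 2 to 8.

43

Running Dijkstra from 2:
2: 0
1: 3  (via 2)
7: 7  (via 2)
0: 16  (via 7)
3: 22  (via 1)
4: 24  (via 1)
6: 41  (via 3)
8: 43  (via 4)
Shortest route: 2 → 1 → 4 → 8 = 43.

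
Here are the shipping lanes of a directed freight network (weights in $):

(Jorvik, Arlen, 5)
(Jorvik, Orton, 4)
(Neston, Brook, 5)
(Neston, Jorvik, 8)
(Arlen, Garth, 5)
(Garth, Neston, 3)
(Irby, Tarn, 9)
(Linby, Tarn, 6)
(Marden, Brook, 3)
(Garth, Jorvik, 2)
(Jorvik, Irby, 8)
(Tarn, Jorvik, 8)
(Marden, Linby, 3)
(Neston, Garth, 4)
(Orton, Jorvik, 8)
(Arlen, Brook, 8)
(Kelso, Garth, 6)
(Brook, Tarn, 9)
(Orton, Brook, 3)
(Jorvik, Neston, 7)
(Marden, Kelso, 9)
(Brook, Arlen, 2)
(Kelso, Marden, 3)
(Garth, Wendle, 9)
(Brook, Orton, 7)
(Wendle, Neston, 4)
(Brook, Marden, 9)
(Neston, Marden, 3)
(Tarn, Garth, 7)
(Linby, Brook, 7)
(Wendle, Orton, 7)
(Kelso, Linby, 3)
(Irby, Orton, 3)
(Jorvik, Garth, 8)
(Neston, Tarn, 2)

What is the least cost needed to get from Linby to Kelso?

Settle nodes by increasing distance from Linby:
Linby: 0
Tarn: 6  (via Linby)
Brook: 7  (via Linby)
Arlen: 9  (via Brook)
Garth: 13  (via Tarn)
Orton: 14  (via Brook)
Jorvik: 14  (via Tarn)
Marden: 16  (via Brook)
Neston: 16  (via Garth)
Irby: 22  (via Jorvik)
Wendle: 22  (via Garth)
Kelso: 25  (via Marden)
Shortest route: Linby–Brook–Marden–Kelso = $25.

$25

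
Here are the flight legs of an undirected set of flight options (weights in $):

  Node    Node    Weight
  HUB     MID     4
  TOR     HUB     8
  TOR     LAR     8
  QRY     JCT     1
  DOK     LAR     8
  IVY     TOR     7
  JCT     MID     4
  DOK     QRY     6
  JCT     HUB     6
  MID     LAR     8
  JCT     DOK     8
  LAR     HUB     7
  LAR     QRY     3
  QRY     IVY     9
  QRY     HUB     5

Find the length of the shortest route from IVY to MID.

$14

Enumerating some paths:
IVY → QRY → JCT → MID: 9+1+4 = 14
IVY → QRY → HUB → MID: 9+5+4 = 18
The minimum is $14 via IVY → QRY → JCT → MID.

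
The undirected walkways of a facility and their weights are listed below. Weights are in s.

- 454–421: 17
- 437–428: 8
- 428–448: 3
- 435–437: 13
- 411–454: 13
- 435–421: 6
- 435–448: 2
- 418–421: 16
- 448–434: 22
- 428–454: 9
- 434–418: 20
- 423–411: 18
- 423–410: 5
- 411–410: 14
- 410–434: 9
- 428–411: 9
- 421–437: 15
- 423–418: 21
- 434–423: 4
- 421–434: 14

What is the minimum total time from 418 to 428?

27 s

Settle nodes by increasing distance from 418:
418: 0
421: 16  (via 418)
434: 20  (via 418)
423: 21  (via 418)
435: 22  (via 421)
448: 24  (via 435)
410: 26  (via 423)
428: 27  (via 448)
Shortest route: 418–421–435–448–428 = 27 s.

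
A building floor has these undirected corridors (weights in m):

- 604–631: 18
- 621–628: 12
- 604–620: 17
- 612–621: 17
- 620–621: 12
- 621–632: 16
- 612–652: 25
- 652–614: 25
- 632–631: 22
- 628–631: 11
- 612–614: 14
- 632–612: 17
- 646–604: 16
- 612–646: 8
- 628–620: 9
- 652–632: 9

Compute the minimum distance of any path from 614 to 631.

53 m

Settle nodes by increasing distance from 614:
614: 0
612: 14  (via 614)
646: 22  (via 612)
652: 25  (via 614)
621: 31  (via 612)
632: 31  (via 612)
604: 38  (via 646)
628: 43  (via 621)
620: 43  (via 621)
631: 53  (via 632)
Shortest route: 614–612–632–631 = 53 m.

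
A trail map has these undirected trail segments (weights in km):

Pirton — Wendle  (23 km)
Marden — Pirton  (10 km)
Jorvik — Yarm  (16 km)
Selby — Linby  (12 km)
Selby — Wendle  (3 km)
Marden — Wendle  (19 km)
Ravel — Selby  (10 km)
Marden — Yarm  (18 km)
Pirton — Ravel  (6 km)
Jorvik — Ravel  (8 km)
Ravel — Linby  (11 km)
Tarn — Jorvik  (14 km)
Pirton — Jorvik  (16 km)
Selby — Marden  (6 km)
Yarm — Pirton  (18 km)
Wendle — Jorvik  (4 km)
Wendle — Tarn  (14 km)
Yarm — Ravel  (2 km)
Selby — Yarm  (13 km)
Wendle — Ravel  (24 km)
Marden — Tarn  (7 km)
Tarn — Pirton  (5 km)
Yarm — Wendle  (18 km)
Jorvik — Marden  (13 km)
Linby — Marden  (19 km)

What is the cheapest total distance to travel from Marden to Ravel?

Running Dijkstra from Marden:
Marden: 0
Selby: 6  (via Marden)
Tarn: 7  (via Marden)
Wendle: 9  (via Selby)
Pirton: 10  (via Marden)
Jorvik: 13  (via Marden)
Ravel: 16  (via Selby)
Shortest route: Marden–Selby–Ravel = 16 km.

16 km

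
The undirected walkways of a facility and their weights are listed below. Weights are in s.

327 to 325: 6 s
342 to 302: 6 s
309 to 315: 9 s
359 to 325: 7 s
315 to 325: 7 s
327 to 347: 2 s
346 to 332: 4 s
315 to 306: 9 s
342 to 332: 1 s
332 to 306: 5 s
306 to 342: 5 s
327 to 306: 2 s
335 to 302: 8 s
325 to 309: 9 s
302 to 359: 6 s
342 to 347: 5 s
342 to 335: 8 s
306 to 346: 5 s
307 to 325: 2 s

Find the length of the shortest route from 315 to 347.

13 s

Enumerating some paths:
315 - 325 - 327 - 347: 7+6+2 = 15
315 - 306 - 332 - 342 - 347: 9+5+1+5 = 20
315 - 306 - 327 - 347: 9+2+2 = 13
315 - 306 - 342 - 347: 9+5+5 = 19
The minimum is 13 s via 315 - 306 - 327 - 347.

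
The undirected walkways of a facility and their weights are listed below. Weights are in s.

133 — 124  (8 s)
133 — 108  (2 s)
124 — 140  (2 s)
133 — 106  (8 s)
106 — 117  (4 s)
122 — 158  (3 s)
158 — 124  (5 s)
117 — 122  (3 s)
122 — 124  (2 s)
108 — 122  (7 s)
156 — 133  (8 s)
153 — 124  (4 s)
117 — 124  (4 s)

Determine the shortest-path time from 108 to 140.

Running Dijkstra from 108:
108: 0
133: 2  (via 108)
122: 7  (via 108)
124: 9  (via 122)
106: 10  (via 133)
158: 10  (via 122)
156: 10  (via 133)
117: 10  (via 122)
140: 11  (via 124)
Shortest route: 108 → 122 → 124 → 140 = 11 s.

11 s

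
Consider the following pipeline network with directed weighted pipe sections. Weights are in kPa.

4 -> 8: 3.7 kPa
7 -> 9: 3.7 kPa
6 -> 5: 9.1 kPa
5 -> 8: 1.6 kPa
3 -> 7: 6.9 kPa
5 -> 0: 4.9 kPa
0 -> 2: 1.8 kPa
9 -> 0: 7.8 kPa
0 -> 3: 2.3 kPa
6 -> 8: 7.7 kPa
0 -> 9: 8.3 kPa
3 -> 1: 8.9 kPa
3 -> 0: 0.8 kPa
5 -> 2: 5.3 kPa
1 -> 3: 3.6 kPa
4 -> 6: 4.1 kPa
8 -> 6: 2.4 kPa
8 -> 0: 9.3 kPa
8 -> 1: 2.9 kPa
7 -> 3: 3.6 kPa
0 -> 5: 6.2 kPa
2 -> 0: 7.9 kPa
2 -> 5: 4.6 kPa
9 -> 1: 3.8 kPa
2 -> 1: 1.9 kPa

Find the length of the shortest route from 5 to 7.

Candidate routes:
5–8–1–3–7: 1.6+2.9+3.6+6.9 = 15
5–0–3–7: 4.9+2.3+6.9 = 14.1
5–2–1–3–7: 5.3+1.9+3.6+6.9 = 17.7
5–0–2–1–3–7: 4.9+1.8+1.9+3.6+6.9 = 19.1
The minimum is 14.1 kPa via 5–0–3–7.

14.1 kPa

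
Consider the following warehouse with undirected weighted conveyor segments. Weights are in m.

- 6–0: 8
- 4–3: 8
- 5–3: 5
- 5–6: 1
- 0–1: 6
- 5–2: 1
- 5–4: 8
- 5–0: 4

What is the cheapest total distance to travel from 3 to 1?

15 m

Compare a few routes:
3 → 5 → 0 → 1: 5+4+6 = 15
3 → 5 → 6 → 0 → 1: 5+1+8+6 = 20
3 → 4 → 5 → 0 → 1: 8+8+4+6 = 26
Cheapest is 3 → 5 → 0 → 1 at 15 m.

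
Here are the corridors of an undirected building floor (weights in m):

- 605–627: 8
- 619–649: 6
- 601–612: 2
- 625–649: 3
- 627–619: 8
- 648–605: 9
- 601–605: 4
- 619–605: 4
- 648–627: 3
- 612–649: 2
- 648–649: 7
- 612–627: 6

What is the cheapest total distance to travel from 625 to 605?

11 m

Shortest distances from 625:
625: 0
649: 3  (via 625)
612: 5  (via 649)
601: 7  (via 612)
619: 9  (via 649)
648: 10  (via 649)
605: 11  (via 601)
Shortest route: 625 → 649 → 612 → 601 → 605 = 11 m.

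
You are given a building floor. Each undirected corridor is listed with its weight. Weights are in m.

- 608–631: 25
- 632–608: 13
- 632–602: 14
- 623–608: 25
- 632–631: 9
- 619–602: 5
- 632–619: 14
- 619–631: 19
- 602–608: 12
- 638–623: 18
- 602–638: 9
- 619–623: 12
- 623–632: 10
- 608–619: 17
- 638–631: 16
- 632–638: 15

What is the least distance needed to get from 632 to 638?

Enumerating some paths:
632–602–638: 14+9 = 23
632–638: 15 = 15
The minimum is 15 m via 632–638.

15 m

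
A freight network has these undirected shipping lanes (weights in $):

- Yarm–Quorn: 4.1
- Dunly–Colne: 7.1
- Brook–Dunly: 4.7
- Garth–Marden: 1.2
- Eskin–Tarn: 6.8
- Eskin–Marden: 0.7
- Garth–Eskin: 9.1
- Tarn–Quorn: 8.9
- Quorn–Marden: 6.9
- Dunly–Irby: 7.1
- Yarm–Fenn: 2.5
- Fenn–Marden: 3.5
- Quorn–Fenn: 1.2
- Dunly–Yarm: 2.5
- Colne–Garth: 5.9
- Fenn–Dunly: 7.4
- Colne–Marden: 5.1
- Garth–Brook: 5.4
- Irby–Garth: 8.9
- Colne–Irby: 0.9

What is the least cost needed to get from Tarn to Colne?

Candidate routes:
Tarn → Eskin → Marden → Garth → Colne: 6.8+0.7+1.2+5.9 = 14.6
Tarn → Eskin → Marden → Garth → Irby → Colne: 6.8+0.7+1.2+8.9+0.9 = 18.5
Tarn → Eskin → Marden → Colne: 6.8+0.7+5.1 = 12.6
Tarn → Quorn → Fenn → Marden → Colne: 8.9+1.2+3.5+5.1 = 18.7
The minimum is $12.6 via Tarn → Eskin → Marden → Colne.

$12.6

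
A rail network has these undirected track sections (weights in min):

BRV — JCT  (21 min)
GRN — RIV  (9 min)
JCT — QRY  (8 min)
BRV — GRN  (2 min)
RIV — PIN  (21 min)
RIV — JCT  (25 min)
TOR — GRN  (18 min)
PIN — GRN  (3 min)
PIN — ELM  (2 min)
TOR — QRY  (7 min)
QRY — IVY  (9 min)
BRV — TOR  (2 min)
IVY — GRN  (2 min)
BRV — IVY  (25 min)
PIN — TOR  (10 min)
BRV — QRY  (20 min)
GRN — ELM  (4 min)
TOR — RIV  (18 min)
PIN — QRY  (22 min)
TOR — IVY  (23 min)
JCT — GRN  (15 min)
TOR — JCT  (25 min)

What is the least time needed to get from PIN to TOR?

Candidate routes:
PIN → TOR: 10 = 10
PIN → ELM → GRN → BRV → TOR: 2+4+2+2 = 10
PIN → GRN → BRV → TOR: 3+2+2 = 7
Cheapest is PIN → GRN → BRV → TOR at 7 min.

7 min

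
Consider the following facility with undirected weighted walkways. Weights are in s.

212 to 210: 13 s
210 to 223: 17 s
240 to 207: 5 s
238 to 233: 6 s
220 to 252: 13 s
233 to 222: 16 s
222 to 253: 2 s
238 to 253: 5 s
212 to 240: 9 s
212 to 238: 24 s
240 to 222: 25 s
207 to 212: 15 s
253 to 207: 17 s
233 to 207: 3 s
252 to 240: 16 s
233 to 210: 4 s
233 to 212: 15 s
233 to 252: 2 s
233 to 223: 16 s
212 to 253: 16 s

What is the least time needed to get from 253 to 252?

13 s

Enumerating some paths:
253 → 222 → 233 → 252: 2+16+2 = 20
253 → 238 → 233 → 252: 5+6+2 = 13
Cheapest is 253 → 238 → 233 → 252 at 13 s.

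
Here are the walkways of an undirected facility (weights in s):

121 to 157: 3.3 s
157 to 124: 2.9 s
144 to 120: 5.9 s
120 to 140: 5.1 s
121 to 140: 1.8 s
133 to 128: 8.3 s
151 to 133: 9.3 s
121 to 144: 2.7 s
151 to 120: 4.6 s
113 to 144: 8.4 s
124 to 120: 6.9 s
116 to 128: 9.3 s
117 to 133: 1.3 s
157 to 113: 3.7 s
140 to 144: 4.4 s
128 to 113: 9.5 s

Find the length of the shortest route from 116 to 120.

Enumerating some paths:
116–128–113–144–120: 9.3+9.5+8.4+5.9 = 33.1
116–128–113–157–124–120: 9.3+9.5+3.7+2.9+6.9 = 32.3
116–128–113–157–121–140–120: 9.3+9.5+3.7+3.3+1.8+5.1 = 32.7
116–128–133–151–120: 9.3+8.3+9.3+4.6 = 31.5
Cheapest is 116–128–133–151–120 at 31.5 s.

31.5 s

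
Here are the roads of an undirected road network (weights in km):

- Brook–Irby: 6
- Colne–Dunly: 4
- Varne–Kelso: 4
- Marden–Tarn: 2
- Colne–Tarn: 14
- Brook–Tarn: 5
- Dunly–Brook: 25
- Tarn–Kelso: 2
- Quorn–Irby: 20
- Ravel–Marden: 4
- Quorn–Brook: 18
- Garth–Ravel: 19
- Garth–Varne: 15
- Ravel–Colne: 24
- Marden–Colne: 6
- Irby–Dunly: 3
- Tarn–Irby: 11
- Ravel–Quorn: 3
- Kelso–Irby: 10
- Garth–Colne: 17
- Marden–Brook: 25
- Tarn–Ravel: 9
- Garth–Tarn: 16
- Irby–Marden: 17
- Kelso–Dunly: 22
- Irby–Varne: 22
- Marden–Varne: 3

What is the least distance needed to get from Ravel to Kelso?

Compare a few routes:
Ravel → Marden → Tarn → Kelso: 4+2+2 = 8
Ravel → Marden → Varne → Kelso: 4+3+4 = 11
Cheapest is Ravel → Marden → Tarn → Kelso at 8 km.

8 km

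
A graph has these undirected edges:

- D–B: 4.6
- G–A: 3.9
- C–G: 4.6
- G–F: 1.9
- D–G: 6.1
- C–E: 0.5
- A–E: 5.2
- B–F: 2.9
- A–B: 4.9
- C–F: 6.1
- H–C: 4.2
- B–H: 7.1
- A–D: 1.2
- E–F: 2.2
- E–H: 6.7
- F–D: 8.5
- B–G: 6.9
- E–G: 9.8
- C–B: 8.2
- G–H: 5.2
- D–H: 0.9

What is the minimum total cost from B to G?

4.8

Running Dijkstra from B:
B: 0
F: 2.9  (via B)
D: 4.6  (via B)
G: 4.8  (via F)
Shortest route: B → F → G = 4.8.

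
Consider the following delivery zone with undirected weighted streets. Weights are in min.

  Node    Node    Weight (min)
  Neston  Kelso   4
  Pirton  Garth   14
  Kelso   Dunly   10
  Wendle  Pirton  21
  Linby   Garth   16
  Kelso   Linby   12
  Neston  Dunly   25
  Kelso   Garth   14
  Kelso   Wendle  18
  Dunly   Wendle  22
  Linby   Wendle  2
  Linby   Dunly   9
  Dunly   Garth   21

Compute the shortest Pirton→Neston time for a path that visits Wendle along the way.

Best Pirton to Wendle: Pirton → Wendle costing 21
Best Wendle to Neston: Wendle → Linby → Kelso → Neston costing 18
Total via Wendle: 21 + 18 = 39 min.

39 min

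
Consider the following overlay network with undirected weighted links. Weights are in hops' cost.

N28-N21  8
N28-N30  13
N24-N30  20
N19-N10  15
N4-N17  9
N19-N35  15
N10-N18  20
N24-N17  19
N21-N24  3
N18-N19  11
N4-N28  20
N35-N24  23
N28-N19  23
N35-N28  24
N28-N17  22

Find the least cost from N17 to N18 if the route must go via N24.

Shortest N17→N24: N17 → N24 = 19
Best N24 to N18: N24 → N21 → N28 → N19 → N18 costing 45
Total via N24: 19 + 45 = 64 hops' cost.

64 hops' cost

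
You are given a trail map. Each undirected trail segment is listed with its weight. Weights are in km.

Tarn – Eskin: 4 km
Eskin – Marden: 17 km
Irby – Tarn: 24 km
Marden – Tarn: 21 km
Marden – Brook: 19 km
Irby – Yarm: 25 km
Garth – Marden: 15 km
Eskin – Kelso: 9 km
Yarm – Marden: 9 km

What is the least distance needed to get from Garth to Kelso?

41 km

Running Dijkstra from Garth:
Garth: 0
Marden: 15  (via Garth)
Yarm: 24  (via Marden)
Eskin: 32  (via Marden)
Brook: 34  (via Marden)
Tarn: 36  (via Marden)
Kelso: 41  (via Eskin)
Shortest route: Garth–Marden–Eskin–Kelso = 41 km.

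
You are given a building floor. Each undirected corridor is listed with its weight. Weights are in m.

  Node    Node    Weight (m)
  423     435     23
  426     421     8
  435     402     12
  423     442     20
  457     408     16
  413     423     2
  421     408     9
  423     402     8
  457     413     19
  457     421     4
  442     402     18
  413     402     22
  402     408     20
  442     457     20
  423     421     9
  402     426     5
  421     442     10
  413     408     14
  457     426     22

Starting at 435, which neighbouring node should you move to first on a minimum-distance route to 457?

Compare a few routes:
435–402–426–421–457: 12+5+8+4 = 29
435–402–423–421–457: 12+8+9+4 = 33
The minimum is 29 m via 435–402–426–421–457.
So from 435 the first move is to 402.

402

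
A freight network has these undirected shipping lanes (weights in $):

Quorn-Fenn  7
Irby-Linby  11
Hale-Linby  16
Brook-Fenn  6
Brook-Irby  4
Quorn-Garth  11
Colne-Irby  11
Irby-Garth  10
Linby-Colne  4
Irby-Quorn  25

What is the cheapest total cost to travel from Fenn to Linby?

Enumerating some paths:
Fenn → Brook → Irby → Linby: 6+4+11 = 21
Fenn → Brook → Irby → Colne → Linby: 6+4+11+4 = 25
Fenn → Quorn → Garth → Irby → Linby: 7+11+10+11 = 39
Cheapest is Fenn → Brook → Irby → Linby at $21.

$21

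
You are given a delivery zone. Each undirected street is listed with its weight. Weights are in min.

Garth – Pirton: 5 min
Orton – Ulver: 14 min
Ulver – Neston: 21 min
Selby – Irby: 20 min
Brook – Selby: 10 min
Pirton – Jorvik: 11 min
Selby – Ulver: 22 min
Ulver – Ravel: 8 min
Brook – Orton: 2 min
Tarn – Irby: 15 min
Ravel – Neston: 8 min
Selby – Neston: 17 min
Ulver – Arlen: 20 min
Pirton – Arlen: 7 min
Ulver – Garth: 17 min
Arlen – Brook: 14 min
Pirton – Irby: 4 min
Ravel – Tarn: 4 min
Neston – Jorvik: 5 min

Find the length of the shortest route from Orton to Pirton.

Settle nodes by increasing distance from Orton:
Orton: 0
Brook: 2  (via Orton)
Selby: 12  (via Brook)
Ulver: 14  (via Orton)
Arlen: 16  (via Brook)
Ravel: 22  (via Ulver)
Pirton: 23  (via Arlen)
Shortest route: Orton–Brook–Arlen–Pirton = 23 min.

23 min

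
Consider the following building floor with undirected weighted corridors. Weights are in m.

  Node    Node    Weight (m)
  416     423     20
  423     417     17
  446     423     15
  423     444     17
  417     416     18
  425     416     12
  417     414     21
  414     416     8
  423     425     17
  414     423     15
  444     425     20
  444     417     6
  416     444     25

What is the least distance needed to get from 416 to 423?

20 m

Settle nodes by increasing distance from 416:
416: 0
414: 8  (via 416)
425: 12  (via 416)
417: 18  (via 416)
423: 20  (via 416)
Shortest route: 416–423 = 20 m.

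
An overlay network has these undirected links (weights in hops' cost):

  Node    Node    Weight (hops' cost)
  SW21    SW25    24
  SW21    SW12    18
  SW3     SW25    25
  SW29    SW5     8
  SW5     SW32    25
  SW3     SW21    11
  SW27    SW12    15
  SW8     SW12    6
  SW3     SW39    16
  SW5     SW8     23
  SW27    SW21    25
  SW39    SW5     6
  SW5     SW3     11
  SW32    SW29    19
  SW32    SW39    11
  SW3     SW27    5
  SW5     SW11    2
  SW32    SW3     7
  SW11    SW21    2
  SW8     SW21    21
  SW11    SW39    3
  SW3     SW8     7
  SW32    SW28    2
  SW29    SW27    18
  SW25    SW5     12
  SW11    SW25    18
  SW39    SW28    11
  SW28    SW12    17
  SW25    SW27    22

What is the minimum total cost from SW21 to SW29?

Shortest distances from SW21:
SW21: 0
SW11: 2  (via SW21)
SW5: 4  (via SW11)
SW39: 5  (via SW11)
SW3: 11  (via SW21)
SW29: 12  (via SW5)
Shortest route: SW21 → SW11 → SW5 → SW29 = 12 hops' cost.

12 hops' cost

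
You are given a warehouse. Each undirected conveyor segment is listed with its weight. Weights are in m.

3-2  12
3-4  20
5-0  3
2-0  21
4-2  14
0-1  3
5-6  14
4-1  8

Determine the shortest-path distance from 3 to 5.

Settle nodes by increasing distance from 3:
3: 0
2: 12  (via 3)
4: 20  (via 3)
1: 28  (via 4)
0: 31  (via 1)
5: 34  (via 0)
Shortest route: 3–4–1–0–5 = 34 m.

34 m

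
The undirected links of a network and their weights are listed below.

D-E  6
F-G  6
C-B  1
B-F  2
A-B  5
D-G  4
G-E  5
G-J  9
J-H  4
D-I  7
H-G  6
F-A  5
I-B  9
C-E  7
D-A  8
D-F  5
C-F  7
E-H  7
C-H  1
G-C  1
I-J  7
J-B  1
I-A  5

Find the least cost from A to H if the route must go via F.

Best A to F: A → F costing 5
Best F to H: F → B → C → H costing 4
Total via F: 5 + 4 = 9.

9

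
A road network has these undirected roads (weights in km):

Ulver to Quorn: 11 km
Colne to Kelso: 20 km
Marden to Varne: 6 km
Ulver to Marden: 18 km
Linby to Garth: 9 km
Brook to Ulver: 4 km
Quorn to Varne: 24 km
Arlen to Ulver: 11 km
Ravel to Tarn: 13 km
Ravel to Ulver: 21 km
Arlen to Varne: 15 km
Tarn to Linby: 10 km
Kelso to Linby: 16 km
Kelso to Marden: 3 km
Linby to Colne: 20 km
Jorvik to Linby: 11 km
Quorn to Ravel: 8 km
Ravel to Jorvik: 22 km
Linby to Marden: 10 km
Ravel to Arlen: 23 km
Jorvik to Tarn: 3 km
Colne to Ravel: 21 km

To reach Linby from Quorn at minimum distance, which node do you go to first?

Ravel

Enumerating some paths:
Quorn–Ravel–Tarn–Jorvik–Linby: 8+13+3+11 = 35
Quorn–Ravel–Tarn–Linby: 8+13+10 = 31
The minimum is 31 km via Quorn–Ravel–Tarn–Linby.
So from Quorn the first move is to Ravel.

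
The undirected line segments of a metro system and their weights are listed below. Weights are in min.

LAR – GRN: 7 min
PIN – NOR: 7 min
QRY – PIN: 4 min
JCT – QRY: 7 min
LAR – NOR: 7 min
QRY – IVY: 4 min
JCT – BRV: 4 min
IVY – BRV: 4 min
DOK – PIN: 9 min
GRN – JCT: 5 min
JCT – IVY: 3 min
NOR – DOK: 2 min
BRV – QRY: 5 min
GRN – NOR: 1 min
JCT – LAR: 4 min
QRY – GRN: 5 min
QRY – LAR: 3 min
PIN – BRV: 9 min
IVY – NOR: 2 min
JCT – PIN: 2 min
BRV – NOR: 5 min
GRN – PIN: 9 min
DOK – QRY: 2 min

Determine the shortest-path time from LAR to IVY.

Settle nodes by increasing distance from LAR:
LAR: 0
QRY: 3  (via LAR)
JCT: 4  (via LAR)
DOK: 5  (via QRY)
PIN: 6  (via JCT)
NOR: 7  (via LAR)
IVY: 7  (via QRY)
Shortest route: LAR–QRY–IVY = 7 min.

7 min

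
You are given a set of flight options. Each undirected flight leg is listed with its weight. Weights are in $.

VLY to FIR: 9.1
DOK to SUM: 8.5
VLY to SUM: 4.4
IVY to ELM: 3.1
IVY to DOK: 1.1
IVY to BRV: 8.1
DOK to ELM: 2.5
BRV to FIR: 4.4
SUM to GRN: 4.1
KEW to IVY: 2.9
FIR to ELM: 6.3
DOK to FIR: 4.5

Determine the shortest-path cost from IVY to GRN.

Candidate routes:
IVY → ELM → DOK → SUM → GRN: 3.1+2.5+8.5+4.1 = 18.2
IVY → DOK → SUM → GRN: 1.1+8.5+4.1 = 13.7
The minimum is $13.7 via IVY → DOK → SUM → GRN.

$13.7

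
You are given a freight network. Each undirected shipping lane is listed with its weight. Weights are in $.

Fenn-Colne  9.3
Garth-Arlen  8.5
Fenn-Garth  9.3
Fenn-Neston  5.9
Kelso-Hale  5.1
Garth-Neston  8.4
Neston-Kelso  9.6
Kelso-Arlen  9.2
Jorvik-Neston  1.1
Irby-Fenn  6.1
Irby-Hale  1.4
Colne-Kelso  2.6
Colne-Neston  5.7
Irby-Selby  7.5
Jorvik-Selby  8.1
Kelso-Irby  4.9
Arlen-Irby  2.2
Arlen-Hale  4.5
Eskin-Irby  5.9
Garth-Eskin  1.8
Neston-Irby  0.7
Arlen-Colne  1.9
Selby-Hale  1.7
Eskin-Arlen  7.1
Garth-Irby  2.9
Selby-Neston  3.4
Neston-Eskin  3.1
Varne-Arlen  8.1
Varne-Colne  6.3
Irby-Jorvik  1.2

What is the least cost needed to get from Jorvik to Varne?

$11.5

Shortest distances from Jorvik:
Jorvik: 0
Neston: 1.1  (via Jorvik)
Irby: 1.2  (via Jorvik)
Hale: 2.6  (via Irby)
Arlen: 3.4  (via Irby)
Garth: 4.1  (via Irby)
Eskin: 4.2  (via Neston)
Selby: 4.3  (via Hale)
Colne: 5.3  (via Arlen)
Kelso: 6.1  (via Irby)
Fenn: 7  (via Neston)
Varne: 11.5  (via Arlen)
Shortest route: Jorvik → Irby → Arlen → Varne = $11.5.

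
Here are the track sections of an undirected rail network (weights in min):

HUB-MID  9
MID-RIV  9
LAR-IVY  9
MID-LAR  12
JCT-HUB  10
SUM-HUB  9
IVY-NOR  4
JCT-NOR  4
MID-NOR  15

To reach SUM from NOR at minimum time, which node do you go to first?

Enumerating some paths:
NOR–JCT–HUB–SUM: 4+10+9 = 23
NOR–MID–HUB–SUM: 15+9+9 = 33
Cheapest is NOR–JCT–HUB–SUM at 23 min.
So from NOR the first move is to JCT.

JCT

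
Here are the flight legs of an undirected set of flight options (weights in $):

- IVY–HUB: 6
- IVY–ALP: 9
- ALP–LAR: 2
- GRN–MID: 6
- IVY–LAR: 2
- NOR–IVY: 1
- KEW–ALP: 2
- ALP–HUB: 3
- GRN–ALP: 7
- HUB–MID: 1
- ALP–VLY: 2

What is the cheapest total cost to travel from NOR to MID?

Shortest distances from NOR:
NOR: 0
IVY: 1  (via NOR)
LAR: 3  (via IVY)
ALP: 5  (via LAR)
HUB: 7  (via IVY)
VLY: 7  (via ALP)
KEW: 7  (via ALP)
MID: 8  (via HUB)
Shortest route: NOR → IVY → HUB → MID = $8.

$8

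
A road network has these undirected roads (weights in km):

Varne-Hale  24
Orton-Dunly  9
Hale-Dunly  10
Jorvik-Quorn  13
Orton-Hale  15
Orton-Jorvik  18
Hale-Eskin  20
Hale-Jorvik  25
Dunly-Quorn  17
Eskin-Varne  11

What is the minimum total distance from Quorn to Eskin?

Shortest distances from Quorn:
Quorn: 0
Jorvik: 13  (via Quorn)
Dunly: 17  (via Quorn)
Orton: 26  (via Dunly)
Hale: 27  (via Dunly)
Eskin: 47  (via Hale)
Shortest route: Quorn → Dunly → Hale → Eskin = 47 km.

47 km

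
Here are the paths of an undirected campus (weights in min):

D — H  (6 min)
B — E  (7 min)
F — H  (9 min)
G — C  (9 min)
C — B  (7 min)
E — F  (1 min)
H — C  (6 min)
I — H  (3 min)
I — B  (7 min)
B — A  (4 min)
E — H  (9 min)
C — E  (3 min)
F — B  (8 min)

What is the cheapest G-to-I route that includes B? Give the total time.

Shortest G→B: G–C–B = 16
Best B to I: B–I costing 7
Total via B: 16 + 7 = 23 min.

23 min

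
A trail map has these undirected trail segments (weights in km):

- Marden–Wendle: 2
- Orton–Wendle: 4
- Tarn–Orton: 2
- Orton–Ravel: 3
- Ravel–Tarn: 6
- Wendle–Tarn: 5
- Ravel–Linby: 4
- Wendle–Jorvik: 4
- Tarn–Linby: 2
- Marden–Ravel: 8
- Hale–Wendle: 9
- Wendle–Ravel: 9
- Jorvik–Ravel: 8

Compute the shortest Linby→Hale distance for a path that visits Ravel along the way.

20 km

Best Linby to Ravel: Linby–Ravel costing 4
Best Ravel to Hale: Ravel–Orton–Wendle–Hale costing 16
Total via Ravel: 4 + 16 = 20 km.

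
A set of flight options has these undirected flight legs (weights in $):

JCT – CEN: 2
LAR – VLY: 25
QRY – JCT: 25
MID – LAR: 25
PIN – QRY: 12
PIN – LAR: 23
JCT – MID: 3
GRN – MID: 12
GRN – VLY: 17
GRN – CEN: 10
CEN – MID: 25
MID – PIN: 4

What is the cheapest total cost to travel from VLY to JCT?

Enumerating some paths:
VLY → LAR → PIN → MID → JCT: 25+23+4+3 = 55
VLY → GRN → CEN → JCT: 17+10+2 = 29
VLY → LAR → MID → JCT: 25+25+3 = 53
VLY → GRN → MID → JCT: 17+12+3 = 32
Cheapest is VLY → GRN → CEN → JCT at $29.

$29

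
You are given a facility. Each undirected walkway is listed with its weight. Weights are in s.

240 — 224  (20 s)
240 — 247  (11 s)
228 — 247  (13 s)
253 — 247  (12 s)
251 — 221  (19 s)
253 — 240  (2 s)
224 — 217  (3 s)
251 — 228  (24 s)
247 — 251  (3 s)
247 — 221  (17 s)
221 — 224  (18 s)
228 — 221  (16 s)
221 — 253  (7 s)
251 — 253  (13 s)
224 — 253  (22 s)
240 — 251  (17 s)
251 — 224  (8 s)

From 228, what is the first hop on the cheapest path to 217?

Compare a few routes:
228–251–224–217: 24+8+3 = 35
228–221–224–217: 16+18+3 = 37
228–247–251–224–217: 13+3+8+3 = 27
The minimum is 27 s via 228–247–251–224–217.
So from 228 the first move is to 247.

247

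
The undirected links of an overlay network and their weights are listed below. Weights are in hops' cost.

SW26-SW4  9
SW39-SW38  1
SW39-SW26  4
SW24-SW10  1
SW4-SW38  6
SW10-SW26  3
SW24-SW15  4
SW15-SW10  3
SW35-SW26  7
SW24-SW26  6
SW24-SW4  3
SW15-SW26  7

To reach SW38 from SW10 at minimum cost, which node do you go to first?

SW26

Candidate routes:
SW10–SW15–SW26–SW39–SW38: 3+7+4+1 = 15
SW10–SW24–SW4–SW38: 1+3+6 = 10
SW10–SW26–SW39–SW38: 3+4+1 = 8
SW10–SW24–SW26–SW39–SW38: 1+6+4+1 = 12
The minimum is 8 hops' cost via SW10–SW26–SW39–SW38.
So from SW10 the first move is to SW26.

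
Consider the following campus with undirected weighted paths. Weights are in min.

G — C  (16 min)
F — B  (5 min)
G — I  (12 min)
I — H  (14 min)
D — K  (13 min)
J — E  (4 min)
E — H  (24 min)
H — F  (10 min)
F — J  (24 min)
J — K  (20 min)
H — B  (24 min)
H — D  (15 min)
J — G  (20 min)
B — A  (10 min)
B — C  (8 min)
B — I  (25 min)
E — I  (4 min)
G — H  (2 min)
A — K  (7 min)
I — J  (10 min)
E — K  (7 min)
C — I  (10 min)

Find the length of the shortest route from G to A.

27 min

Running Dijkstra from G:
G: 0
H: 2  (via G)
F: 12  (via H)
I: 12  (via G)
C: 16  (via G)
E: 16  (via I)
B: 17  (via F)
D: 17  (via H)
J: 20  (via G)
K: 23  (via E)
A: 27  (via B)
Shortest route: G–H–F–B–A = 27 min.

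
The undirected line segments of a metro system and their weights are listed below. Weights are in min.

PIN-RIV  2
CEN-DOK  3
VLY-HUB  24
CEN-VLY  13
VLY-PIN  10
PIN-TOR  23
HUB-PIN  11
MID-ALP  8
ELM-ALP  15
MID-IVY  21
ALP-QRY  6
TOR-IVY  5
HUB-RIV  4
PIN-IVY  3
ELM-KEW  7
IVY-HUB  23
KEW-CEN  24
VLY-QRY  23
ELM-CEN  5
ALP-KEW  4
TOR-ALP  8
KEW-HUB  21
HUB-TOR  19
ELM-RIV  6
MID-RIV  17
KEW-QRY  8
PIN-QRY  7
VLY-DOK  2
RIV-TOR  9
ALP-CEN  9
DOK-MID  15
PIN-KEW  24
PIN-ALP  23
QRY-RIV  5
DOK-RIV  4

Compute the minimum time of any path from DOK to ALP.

12 min

Compare a few routes:
DOK → RIV → QRY → ALP: 4+5+6 = 15
DOK → CEN → ALP: 3+9 = 12
Cheapest is DOK → CEN → ALP at 12 min.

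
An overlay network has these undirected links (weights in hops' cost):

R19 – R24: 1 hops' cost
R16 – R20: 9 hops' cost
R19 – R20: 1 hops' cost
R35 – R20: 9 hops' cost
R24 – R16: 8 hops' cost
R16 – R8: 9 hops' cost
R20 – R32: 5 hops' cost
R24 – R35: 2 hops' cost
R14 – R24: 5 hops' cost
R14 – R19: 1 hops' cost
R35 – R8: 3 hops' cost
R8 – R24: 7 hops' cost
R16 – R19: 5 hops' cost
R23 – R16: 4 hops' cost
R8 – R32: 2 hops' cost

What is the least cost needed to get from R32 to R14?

Compare a few routes:
R32–R8–R35–R24–R19–R14: 2+3+2+1+1 = 9
R32–R8–R35–R24–R14: 2+3+2+5 = 12
R32–R8–R24–R19–R14: 2+7+1+1 = 11
R32–R20–R19–R14: 5+1+1 = 7
The minimum is 7 hops' cost via R32–R20–R19–R14.

7 hops' cost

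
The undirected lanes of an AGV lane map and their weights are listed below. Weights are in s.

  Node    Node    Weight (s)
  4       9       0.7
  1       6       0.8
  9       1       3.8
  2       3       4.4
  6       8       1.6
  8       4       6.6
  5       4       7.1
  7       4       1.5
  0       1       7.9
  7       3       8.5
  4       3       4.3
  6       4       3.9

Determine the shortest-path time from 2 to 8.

Shortest distances from 2:
2: 0
3: 4.4  (via 2)
4: 8.7  (via 3)
9: 9.4  (via 4)
7: 10.2  (via 4)
6: 12.6  (via 4)
1: 13.2  (via 9)
8: 14.2  (via 6)
Shortest route: 2 → 3 → 4 → 6 → 8 = 14.2 s.

14.2 s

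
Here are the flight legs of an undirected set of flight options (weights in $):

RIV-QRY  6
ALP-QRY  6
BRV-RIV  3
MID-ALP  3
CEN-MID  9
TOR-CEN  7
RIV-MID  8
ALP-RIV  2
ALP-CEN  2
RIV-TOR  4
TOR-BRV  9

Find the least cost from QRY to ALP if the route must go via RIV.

Shortest QRY→RIV: QRY–RIV = 6
Best RIV to ALP: RIV–ALP costing 2
Total via RIV: 6 + 2 = $8.

$8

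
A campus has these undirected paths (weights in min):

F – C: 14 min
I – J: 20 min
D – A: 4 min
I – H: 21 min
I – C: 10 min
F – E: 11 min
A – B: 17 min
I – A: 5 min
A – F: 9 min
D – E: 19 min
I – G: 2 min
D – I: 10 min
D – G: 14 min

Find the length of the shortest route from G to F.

16 min

Running Dijkstra from G:
G: 0
I: 2  (via G)
A: 7  (via I)
D: 11  (via A)
C: 12  (via I)
F: 16  (via A)
Shortest route: G–I–A–F = 16 min.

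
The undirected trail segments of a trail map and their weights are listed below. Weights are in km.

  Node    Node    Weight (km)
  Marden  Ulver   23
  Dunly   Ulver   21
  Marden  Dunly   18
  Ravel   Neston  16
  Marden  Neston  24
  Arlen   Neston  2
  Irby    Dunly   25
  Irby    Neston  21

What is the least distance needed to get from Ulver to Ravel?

Shortest distances from Ulver:
Ulver: 0
Dunly: 21  (via Ulver)
Marden: 23  (via Ulver)
Irby: 46  (via Dunly)
Neston: 47  (via Marden)
Arlen: 49  (via Neston)
Ravel: 63  (via Neston)
Shortest route: Ulver → Marden → Neston → Ravel = 63 km.

63 km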